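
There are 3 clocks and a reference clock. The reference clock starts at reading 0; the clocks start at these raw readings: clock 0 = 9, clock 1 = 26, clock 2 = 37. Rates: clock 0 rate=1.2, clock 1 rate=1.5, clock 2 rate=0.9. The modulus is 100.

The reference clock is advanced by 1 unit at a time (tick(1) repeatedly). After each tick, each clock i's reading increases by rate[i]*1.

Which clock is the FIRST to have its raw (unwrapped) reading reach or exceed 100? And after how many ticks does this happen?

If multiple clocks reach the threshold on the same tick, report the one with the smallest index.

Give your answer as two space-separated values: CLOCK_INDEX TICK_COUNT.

clock 0: start=9, rate=1.2, needs 100-9 = 91; ticks = ceil(91/1.2) = ceil(75.8333) = 76; reading at tick 76 = 9 + 1.2*76 = 100.2000
clock 1: start=26, rate=1.5, needs 100-26 = 74; ticks = ceil(74/1.5) = ceil(49.3333) = 50; reading at tick 50 = 26 + 1.5*50 = 101.0000
clock 2: start=37, rate=0.9, needs 100-37 = 63; ticks = ceil(63/0.9) = ceil(70.0000) = 70; reading at tick 70 = 37 + 0.9*70 = 100.0000
Minimum tick count = 50; winners = [1]; smallest index = 1

Answer: 1 50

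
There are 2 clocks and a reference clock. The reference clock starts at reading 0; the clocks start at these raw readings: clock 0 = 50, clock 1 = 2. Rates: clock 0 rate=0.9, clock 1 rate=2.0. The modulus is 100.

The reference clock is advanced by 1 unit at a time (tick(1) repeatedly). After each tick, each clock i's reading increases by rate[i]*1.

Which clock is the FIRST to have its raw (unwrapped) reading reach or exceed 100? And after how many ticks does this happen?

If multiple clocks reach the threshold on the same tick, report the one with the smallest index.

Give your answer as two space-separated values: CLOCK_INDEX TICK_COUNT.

Answer: 1 49

Derivation:
clock 0: start=50, rate=0.9, needs 100-50 = 50; ticks = ceil(50/0.9) = ceil(55.5556) = 56; reading at tick 56 = 50 + 0.9*56 = 100.4000
clock 1: start=2, rate=2.0, needs 100-2 = 98; ticks = ceil(98/2.0) = ceil(49.0000) = 49; reading at tick 49 = 2 + 2.0*49 = 100.0000
Minimum tick count = 49; winners = [1]; smallest index = 1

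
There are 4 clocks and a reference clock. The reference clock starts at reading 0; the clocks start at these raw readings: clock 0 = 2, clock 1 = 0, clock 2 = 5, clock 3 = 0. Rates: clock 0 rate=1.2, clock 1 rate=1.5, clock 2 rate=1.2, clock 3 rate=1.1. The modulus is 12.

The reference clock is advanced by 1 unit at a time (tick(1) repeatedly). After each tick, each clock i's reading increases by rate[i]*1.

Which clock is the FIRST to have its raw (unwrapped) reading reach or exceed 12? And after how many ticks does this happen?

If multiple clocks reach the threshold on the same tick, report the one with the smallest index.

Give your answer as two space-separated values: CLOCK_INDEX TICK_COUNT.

clock 0: start=2, rate=1.2, needs 12-2 = 10; ticks = ceil(10/1.2) = ceil(8.3333) = 9; reading at tick 9 = 2 + 1.2*9 = 12.8000
clock 1: start=0, rate=1.5, needs 12-0 = 12; ticks = ceil(12/1.5) = ceil(8.0000) = 8; reading at tick 8 = 0 + 1.5*8 = 12.0000
clock 2: start=5, rate=1.2, needs 12-5 = 7; ticks = ceil(7/1.2) = ceil(5.8333) = 6; reading at tick 6 = 5 + 1.2*6 = 12.2000
clock 3: start=0, rate=1.1, needs 12-0 = 12; ticks = ceil(12/1.1) = ceil(10.9091) = 11; reading at tick 11 = 0 + 1.1*11 = 12.1000
Minimum tick count = 6; winners = [2]; smallest index = 2

Answer: 2 6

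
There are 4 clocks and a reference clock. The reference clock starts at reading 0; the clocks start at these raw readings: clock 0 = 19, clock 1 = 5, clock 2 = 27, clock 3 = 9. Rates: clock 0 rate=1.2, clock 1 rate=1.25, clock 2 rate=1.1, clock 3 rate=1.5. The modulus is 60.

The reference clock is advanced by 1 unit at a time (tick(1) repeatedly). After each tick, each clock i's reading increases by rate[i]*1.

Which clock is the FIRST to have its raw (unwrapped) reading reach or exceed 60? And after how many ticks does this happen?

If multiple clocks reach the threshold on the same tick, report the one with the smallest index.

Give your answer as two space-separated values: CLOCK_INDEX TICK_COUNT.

clock 0: start=19, rate=1.2, needs 60-19 = 41; ticks = ceil(41/1.2) = ceil(34.1667) = 35; reading at tick 35 = 19 + 1.2*35 = 61.0000
clock 1: start=5, rate=1.25, needs 60-5 = 55; ticks = ceil(55/1.25) = ceil(44.0000) = 44; reading at tick 44 = 5 + 1.25*44 = 60.0000
clock 2: start=27, rate=1.1, needs 60-27 = 33; ticks = ceil(33/1.1) = ceil(30.0000) = 30; reading at tick 30 = 27 + 1.1*30 = 60.0000
clock 3: start=9, rate=1.5, needs 60-9 = 51; ticks = ceil(51/1.5) = ceil(34.0000) = 34; reading at tick 34 = 9 + 1.5*34 = 60.0000
Minimum tick count = 30; winners = [2]; smallest index = 2

Answer: 2 30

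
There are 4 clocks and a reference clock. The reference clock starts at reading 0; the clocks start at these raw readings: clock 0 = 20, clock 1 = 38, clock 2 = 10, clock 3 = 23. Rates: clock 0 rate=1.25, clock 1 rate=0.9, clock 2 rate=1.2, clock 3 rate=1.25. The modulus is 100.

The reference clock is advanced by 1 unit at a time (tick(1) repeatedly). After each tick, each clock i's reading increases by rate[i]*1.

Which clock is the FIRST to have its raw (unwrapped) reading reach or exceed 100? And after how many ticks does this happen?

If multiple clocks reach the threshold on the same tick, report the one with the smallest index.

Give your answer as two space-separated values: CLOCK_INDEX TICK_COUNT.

Answer: 3 62

Derivation:
clock 0: start=20, rate=1.25, needs 100-20 = 80; ticks = ceil(80/1.25) = ceil(64.0000) = 64; reading at tick 64 = 20 + 1.25*64 = 100.0000
clock 1: start=38, rate=0.9, needs 100-38 = 62; ticks = ceil(62/0.9) = ceil(68.8889) = 69; reading at tick 69 = 38 + 0.9*69 = 100.1000
clock 2: start=10, rate=1.2, needs 100-10 = 90; ticks = ceil(90/1.2) = ceil(75.0000) = 75; reading at tick 75 = 10 + 1.2*75 = 100.0000
clock 3: start=23, rate=1.25, needs 100-23 = 77; ticks = ceil(77/1.25) = ceil(61.6000) = 62; reading at tick 62 = 23 + 1.25*62 = 100.5000
Minimum tick count = 62; winners = [3]; smallest index = 3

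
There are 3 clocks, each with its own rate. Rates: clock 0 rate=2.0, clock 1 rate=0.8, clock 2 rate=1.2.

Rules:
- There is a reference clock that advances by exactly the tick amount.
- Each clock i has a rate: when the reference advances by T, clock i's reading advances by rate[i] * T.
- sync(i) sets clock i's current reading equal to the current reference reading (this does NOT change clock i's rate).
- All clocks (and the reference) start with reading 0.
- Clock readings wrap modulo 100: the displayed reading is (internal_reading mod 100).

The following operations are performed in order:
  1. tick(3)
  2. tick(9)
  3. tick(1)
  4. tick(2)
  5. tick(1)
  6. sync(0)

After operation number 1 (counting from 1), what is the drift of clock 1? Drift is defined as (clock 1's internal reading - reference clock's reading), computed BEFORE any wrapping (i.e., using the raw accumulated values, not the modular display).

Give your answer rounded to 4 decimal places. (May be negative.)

After op 1 tick(3): ref=3.0000 raw=[6.0000 2.4000 3.6000]
Drift of clock 1 after op 1: 2.4000 - 3.0000 = -0.6000

Answer: -0.6000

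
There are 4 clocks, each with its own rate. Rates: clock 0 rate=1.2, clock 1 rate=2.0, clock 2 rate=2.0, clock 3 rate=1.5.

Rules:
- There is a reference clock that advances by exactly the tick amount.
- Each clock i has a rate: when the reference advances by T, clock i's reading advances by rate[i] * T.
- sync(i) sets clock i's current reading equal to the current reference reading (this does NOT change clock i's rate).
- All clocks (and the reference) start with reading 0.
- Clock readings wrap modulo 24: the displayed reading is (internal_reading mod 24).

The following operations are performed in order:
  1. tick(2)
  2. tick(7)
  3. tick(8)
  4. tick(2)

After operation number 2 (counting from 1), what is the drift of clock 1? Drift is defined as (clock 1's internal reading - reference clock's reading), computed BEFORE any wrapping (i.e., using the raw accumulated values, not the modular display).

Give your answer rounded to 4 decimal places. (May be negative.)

Answer: 9.0000

Derivation:
After op 1 tick(2): ref=2.0000 raw=[2.4000 4.0000 4.0000 3.0000]
After op 2 tick(7): ref=9.0000 raw=[10.8000 18.0000 18.0000 13.5000]
Drift of clock 1 after op 2: 18.0000 - 9.0000 = 9.0000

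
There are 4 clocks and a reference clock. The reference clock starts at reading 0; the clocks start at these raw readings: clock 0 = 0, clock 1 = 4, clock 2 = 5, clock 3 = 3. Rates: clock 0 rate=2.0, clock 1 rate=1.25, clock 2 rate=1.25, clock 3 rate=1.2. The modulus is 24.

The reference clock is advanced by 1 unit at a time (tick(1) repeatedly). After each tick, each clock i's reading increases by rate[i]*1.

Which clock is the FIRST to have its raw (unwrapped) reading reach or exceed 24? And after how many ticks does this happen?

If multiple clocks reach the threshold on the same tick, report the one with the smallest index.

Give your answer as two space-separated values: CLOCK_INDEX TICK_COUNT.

Answer: 0 12

Derivation:
clock 0: start=0, rate=2.0, needs 24-0 = 24; ticks = ceil(24/2.0) = ceil(12.0000) = 12; reading at tick 12 = 0 + 2.0*12 = 24.0000
clock 1: start=4, rate=1.25, needs 24-4 = 20; ticks = ceil(20/1.25) = ceil(16.0000) = 16; reading at tick 16 = 4 + 1.25*16 = 24.0000
clock 2: start=5, rate=1.25, needs 24-5 = 19; ticks = ceil(19/1.25) = ceil(15.2000) = 16; reading at tick 16 = 5 + 1.25*16 = 25.0000
clock 3: start=3, rate=1.2, needs 24-3 = 21; ticks = ceil(21/1.2) = ceil(17.5000) = 18; reading at tick 18 = 3 + 1.2*18 = 24.6000
Minimum tick count = 12; winners = [0]; smallest index = 0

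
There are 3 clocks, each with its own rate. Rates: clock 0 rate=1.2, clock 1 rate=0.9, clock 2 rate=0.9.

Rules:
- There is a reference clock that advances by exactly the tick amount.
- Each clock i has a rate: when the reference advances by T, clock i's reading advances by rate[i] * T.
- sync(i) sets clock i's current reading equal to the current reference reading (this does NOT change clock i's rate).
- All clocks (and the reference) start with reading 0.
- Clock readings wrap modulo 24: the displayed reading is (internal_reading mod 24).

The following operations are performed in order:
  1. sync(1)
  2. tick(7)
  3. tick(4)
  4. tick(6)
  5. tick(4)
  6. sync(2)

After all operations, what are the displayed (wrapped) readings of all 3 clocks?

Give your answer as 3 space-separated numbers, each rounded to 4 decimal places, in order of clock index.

After op 1 sync(1): ref=0.0000 raw=[0.0000 0.0000 0.0000]
After op 2 tick(7): ref=7.0000 raw=[8.4000 6.3000 6.3000]
After op 3 tick(4): ref=11.0000 raw=[13.2000 9.9000 9.9000]
After op 4 tick(6): ref=17.0000 raw=[20.4000 15.3000 15.3000]
After op 5 tick(4): ref=21.0000 raw=[25.2000 18.9000 18.9000]
After op 6 sync(2): ref=21.0000 raw=[25.2000 18.9000 21.0000]
Wrap final raw readings (mod 24): 25.2000 mod 24 = 1.2000; 18.9000 mod 24 = 18.9000; 21.0000 mod 24 = 21.0000

Answer: 1.2000 18.9000 21.0000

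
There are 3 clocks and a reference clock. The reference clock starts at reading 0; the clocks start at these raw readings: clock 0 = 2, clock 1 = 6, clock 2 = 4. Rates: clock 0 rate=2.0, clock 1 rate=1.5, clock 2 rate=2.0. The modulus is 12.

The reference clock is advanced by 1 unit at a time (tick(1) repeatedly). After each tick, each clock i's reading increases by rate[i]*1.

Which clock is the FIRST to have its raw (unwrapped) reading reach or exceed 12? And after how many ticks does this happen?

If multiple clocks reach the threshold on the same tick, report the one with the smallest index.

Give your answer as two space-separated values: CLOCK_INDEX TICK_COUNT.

clock 0: start=2, rate=2.0, needs 12-2 = 10; ticks = ceil(10/2.0) = ceil(5.0000) = 5; reading at tick 5 = 2 + 2.0*5 = 12.0000
clock 1: start=6, rate=1.5, needs 12-6 = 6; ticks = ceil(6/1.5) = ceil(4.0000) = 4; reading at tick 4 = 6 + 1.5*4 = 12.0000
clock 2: start=4, rate=2.0, needs 12-4 = 8; ticks = ceil(8/2.0) = ceil(4.0000) = 4; reading at tick 4 = 4 + 2.0*4 = 12.0000
Minimum tick count = 4; winners = [1, 2]; smallest index = 1

Answer: 1 4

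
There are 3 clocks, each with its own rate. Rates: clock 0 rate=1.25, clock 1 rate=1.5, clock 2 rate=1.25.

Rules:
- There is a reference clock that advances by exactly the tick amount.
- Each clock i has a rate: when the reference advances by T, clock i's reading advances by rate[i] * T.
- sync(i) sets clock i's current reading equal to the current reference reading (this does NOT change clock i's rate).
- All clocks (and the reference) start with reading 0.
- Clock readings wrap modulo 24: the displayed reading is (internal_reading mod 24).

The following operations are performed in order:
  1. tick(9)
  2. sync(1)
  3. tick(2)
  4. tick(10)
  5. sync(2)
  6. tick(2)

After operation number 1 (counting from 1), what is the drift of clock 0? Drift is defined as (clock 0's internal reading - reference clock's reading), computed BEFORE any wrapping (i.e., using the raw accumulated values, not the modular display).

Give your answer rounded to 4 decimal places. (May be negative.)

Answer: 2.2500

Derivation:
After op 1 tick(9): ref=9.0000 raw=[11.2500 13.5000 11.2500]
Drift of clock 0 after op 1: 11.2500 - 9.0000 = 2.2500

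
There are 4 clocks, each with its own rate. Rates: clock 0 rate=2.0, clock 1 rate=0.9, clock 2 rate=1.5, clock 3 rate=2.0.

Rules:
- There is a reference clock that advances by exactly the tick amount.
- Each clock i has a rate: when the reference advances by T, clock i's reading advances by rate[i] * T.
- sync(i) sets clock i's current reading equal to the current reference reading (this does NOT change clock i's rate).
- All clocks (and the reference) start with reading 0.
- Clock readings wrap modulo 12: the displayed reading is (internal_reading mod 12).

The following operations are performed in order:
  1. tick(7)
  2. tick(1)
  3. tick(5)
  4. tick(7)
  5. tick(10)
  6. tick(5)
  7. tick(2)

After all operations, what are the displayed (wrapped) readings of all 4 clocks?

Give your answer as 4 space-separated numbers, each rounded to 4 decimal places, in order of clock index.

After op 1 tick(7): ref=7.0000 raw=[14.0000 6.3000 10.5000 14.0000]
After op 2 tick(1): ref=8.0000 raw=[16.0000 7.2000 12.0000 16.0000]
After op 3 tick(5): ref=13.0000 raw=[26.0000 11.7000 19.5000 26.0000]
After op 4 tick(7): ref=20.0000 raw=[40.0000 18.0000 30.0000 40.0000]
After op 5 tick(10): ref=30.0000 raw=[60.0000 27.0000 45.0000 60.0000]
After op 6 tick(5): ref=35.0000 raw=[70.0000 31.5000 52.5000 70.0000]
After op 7 tick(2): ref=37.0000 raw=[74.0000 33.3000 55.5000 74.0000]
Wrap final raw readings (mod 12): 74.0000 mod 12 = 2.0000; 33.3000 mod 12 = 9.3000; 55.5000 mod 12 = 7.5000; 74.0000 mod 12 = 2.0000

Answer: 2.0000 9.3000 7.5000 2.0000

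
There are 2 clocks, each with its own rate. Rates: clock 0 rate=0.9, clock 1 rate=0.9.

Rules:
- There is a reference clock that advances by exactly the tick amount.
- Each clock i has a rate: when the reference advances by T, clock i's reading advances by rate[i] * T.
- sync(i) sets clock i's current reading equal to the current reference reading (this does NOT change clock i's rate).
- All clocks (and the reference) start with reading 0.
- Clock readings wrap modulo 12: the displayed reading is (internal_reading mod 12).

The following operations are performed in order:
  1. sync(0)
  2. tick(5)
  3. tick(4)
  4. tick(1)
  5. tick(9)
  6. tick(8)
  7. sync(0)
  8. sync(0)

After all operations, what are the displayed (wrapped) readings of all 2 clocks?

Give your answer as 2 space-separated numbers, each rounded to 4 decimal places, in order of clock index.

Answer: 3.0000 0.3000

Derivation:
After op 1 sync(0): ref=0.0000 raw=[0.0000 0.0000]
After op 2 tick(5): ref=5.0000 raw=[4.5000 4.5000]
After op 3 tick(4): ref=9.0000 raw=[8.1000 8.1000]
After op 4 tick(1): ref=10.0000 raw=[9.0000 9.0000]
After op 5 tick(9): ref=19.0000 raw=[17.1000 17.1000]
After op 6 tick(8): ref=27.0000 raw=[24.3000 24.3000]
After op 7 sync(0): ref=27.0000 raw=[27.0000 24.3000]
After op 8 sync(0): ref=27.0000 raw=[27.0000 24.3000]
Wrap final raw readings (mod 12): 27.0000 mod 12 = 3.0000; 24.3000 mod 12 = 0.3000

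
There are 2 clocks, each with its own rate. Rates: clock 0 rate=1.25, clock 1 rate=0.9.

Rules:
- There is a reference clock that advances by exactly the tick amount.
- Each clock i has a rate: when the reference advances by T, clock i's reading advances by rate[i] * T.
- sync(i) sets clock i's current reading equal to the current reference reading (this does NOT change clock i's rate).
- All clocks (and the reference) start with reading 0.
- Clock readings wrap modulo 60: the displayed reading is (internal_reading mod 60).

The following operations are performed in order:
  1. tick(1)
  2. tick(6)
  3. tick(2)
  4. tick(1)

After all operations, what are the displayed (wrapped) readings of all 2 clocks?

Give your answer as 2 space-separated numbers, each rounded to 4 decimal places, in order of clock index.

Answer: 12.5000 9.0000

Derivation:
After op 1 tick(1): ref=1.0000 raw=[1.2500 0.9000]
After op 2 tick(6): ref=7.0000 raw=[8.7500 6.3000]
After op 3 tick(2): ref=9.0000 raw=[11.2500 8.1000]
After op 4 tick(1): ref=10.0000 raw=[12.5000 9.0000]
Wrap final raw readings (mod 60): 12.5000 mod 60 = 12.5000; 9.0000 mod 60 = 9.0000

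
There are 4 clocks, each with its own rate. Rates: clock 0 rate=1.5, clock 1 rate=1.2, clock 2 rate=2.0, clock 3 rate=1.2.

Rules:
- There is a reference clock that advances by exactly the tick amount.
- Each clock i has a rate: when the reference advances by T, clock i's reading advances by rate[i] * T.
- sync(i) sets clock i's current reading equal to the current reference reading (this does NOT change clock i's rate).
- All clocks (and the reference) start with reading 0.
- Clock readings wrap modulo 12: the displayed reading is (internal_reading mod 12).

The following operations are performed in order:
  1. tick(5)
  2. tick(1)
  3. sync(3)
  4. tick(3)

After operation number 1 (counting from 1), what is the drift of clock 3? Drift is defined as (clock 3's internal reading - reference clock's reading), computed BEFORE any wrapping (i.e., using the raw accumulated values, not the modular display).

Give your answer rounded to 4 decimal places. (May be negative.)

Answer: 1.0000

Derivation:
After op 1 tick(5): ref=5.0000 raw=[7.5000 6.0000 10.0000 6.0000]
Drift of clock 3 after op 1: 6.0000 - 5.0000 = 1.0000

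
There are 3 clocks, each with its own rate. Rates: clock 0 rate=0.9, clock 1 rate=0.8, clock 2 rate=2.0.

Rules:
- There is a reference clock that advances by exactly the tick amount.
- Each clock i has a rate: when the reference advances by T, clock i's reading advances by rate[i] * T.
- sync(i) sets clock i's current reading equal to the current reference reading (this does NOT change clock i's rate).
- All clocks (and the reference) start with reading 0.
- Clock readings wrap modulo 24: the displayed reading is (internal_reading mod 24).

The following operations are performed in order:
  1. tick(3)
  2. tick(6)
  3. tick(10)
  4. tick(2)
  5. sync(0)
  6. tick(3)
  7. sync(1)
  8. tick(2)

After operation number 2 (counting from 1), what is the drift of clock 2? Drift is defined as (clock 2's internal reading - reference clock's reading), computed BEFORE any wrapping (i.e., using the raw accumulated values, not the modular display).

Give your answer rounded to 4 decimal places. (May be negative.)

After op 1 tick(3): ref=3.0000 raw=[2.7000 2.4000 6.0000]
After op 2 tick(6): ref=9.0000 raw=[8.1000 7.2000 18.0000]
Drift of clock 2 after op 2: 18.0000 - 9.0000 = 9.0000

Answer: 9.0000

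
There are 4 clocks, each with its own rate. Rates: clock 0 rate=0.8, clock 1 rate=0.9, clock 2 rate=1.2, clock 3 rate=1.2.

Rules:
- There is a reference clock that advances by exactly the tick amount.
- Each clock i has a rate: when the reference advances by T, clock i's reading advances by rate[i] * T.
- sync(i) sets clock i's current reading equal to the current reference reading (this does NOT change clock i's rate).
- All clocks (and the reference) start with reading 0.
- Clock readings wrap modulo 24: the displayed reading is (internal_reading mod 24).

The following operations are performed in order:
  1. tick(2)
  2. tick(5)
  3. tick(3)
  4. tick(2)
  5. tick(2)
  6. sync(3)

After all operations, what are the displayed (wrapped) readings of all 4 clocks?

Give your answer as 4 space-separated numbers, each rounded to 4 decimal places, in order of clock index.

Answer: 11.2000 12.6000 16.8000 14.0000

Derivation:
After op 1 tick(2): ref=2.0000 raw=[1.6000 1.8000 2.4000 2.4000]
After op 2 tick(5): ref=7.0000 raw=[5.6000 6.3000 8.4000 8.4000]
After op 3 tick(3): ref=10.0000 raw=[8.0000 9.0000 12.0000 12.0000]
After op 4 tick(2): ref=12.0000 raw=[9.6000 10.8000 14.4000 14.4000]
After op 5 tick(2): ref=14.0000 raw=[11.2000 12.6000 16.8000 16.8000]
After op 6 sync(3): ref=14.0000 raw=[11.2000 12.6000 16.8000 14.0000]
Wrap final raw readings (mod 24): 11.2000 mod 24 = 11.2000; 12.6000 mod 24 = 12.6000; 16.8000 mod 24 = 16.8000; 14.0000 mod 24 = 14.0000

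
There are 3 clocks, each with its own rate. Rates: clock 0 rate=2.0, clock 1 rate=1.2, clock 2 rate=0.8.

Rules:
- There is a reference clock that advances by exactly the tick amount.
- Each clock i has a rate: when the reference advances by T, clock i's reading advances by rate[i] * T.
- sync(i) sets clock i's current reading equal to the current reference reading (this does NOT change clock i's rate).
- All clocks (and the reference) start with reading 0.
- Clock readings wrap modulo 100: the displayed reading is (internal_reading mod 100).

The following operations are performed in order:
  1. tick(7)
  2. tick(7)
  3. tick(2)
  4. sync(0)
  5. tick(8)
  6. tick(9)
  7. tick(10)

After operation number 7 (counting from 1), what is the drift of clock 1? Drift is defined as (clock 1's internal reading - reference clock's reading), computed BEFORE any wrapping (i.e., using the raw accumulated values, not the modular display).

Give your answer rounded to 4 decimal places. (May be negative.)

Answer: 8.6000

Derivation:
After op 1 tick(7): ref=7.0000 raw=[14.0000 8.4000 5.6000]
After op 2 tick(7): ref=14.0000 raw=[28.0000 16.8000 11.2000]
After op 3 tick(2): ref=16.0000 raw=[32.0000 19.2000 12.8000]
After op 4 sync(0): ref=16.0000 raw=[16.0000 19.2000 12.8000]
After op 5 tick(8): ref=24.0000 raw=[32.0000 28.8000 19.2000]
After op 6 tick(9): ref=33.0000 raw=[50.0000 39.6000 26.4000]
After op 7 tick(10): ref=43.0000 raw=[70.0000 51.6000 34.4000]
Drift of clock 1 after op 7: 51.6000 - 43.0000 = 8.6000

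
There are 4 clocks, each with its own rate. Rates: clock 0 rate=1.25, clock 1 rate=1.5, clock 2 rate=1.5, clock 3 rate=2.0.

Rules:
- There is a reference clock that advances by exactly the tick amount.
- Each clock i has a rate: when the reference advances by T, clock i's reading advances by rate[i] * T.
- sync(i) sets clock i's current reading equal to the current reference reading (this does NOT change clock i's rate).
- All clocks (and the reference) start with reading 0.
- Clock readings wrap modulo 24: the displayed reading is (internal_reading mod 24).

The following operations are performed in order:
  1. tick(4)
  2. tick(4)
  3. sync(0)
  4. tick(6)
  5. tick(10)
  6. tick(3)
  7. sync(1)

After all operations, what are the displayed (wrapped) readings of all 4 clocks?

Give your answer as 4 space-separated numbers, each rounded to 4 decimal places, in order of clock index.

Answer: 7.7500 3.0000 16.5000 6.0000

Derivation:
After op 1 tick(4): ref=4.0000 raw=[5.0000 6.0000 6.0000 8.0000]
After op 2 tick(4): ref=8.0000 raw=[10.0000 12.0000 12.0000 16.0000]
After op 3 sync(0): ref=8.0000 raw=[8.0000 12.0000 12.0000 16.0000]
After op 4 tick(6): ref=14.0000 raw=[15.5000 21.0000 21.0000 28.0000]
After op 5 tick(10): ref=24.0000 raw=[28.0000 36.0000 36.0000 48.0000]
After op 6 tick(3): ref=27.0000 raw=[31.7500 40.5000 40.5000 54.0000]
After op 7 sync(1): ref=27.0000 raw=[31.7500 27.0000 40.5000 54.0000]
Wrap final raw readings (mod 24): 31.7500 mod 24 = 7.7500; 27.0000 mod 24 = 3.0000; 40.5000 mod 24 = 16.5000; 54.0000 mod 24 = 6.0000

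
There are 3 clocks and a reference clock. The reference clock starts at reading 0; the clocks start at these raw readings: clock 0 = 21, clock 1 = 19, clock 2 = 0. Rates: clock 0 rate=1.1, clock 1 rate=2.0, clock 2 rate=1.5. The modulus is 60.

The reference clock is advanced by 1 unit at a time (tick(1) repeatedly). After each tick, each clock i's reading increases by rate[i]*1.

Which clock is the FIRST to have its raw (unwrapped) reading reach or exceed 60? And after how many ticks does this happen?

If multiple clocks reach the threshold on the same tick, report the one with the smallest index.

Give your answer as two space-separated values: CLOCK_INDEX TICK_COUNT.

Answer: 1 21

Derivation:
clock 0: start=21, rate=1.1, needs 60-21 = 39; ticks = ceil(39/1.1) = ceil(35.4545) = 36; reading at tick 36 = 21 + 1.1*36 = 60.6000
clock 1: start=19, rate=2.0, needs 60-19 = 41; ticks = ceil(41/2.0) = ceil(20.5000) = 21; reading at tick 21 = 19 + 2.0*21 = 61.0000
clock 2: start=0, rate=1.5, needs 60-0 = 60; ticks = ceil(60/1.5) = ceil(40.0000) = 40; reading at tick 40 = 0 + 1.5*40 = 60.0000
Minimum tick count = 21; winners = [1]; smallest index = 1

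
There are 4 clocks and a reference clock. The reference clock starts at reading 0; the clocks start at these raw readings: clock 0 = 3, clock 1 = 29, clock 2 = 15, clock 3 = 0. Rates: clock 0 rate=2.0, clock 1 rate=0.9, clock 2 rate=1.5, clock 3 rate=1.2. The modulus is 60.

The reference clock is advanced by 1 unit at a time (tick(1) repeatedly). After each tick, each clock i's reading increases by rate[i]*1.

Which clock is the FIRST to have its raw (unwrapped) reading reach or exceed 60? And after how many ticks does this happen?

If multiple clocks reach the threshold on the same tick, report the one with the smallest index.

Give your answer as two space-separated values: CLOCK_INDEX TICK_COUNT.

clock 0: start=3, rate=2.0, needs 60-3 = 57; ticks = ceil(57/2.0) = ceil(28.5000) = 29; reading at tick 29 = 3 + 2.0*29 = 61.0000
clock 1: start=29, rate=0.9, needs 60-29 = 31; ticks = ceil(31/0.9) = ceil(34.4444) = 35; reading at tick 35 = 29 + 0.9*35 = 60.5000
clock 2: start=15, rate=1.5, needs 60-15 = 45; ticks = ceil(45/1.5) = ceil(30.0000) = 30; reading at tick 30 = 15 + 1.5*30 = 60.0000
clock 3: start=0, rate=1.2, needs 60-0 = 60; ticks = ceil(60/1.2) = ceil(50.0000) = 50; reading at tick 50 = 0 + 1.2*50 = 60.0000
Minimum tick count = 29; winners = [0]; smallest index = 0

Answer: 0 29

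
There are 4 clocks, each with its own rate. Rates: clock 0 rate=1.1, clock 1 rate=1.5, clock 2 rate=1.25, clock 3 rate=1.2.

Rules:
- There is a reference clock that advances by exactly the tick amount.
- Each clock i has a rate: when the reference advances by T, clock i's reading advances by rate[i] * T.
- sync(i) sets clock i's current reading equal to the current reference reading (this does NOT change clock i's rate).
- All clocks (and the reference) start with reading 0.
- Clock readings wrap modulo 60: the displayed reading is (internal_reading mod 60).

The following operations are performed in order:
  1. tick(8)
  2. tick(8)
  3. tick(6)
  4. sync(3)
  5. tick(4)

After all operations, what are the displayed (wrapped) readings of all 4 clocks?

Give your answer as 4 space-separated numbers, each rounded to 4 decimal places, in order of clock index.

After op 1 tick(8): ref=8.0000 raw=[8.8000 12.0000 10.0000 9.6000]
After op 2 tick(8): ref=16.0000 raw=[17.6000 24.0000 20.0000 19.2000]
After op 3 tick(6): ref=22.0000 raw=[24.2000 33.0000 27.5000 26.4000]
After op 4 sync(3): ref=22.0000 raw=[24.2000 33.0000 27.5000 22.0000]
After op 5 tick(4): ref=26.0000 raw=[28.6000 39.0000 32.5000 26.8000]
Wrap final raw readings (mod 60): 28.6000 mod 60 = 28.6000; 39.0000 mod 60 = 39.0000; 32.5000 mod 60 = 32.5000; 26.8000 mod 60 = 26.8000

Answer: 28.6000 39.0000 32.5000 26.8000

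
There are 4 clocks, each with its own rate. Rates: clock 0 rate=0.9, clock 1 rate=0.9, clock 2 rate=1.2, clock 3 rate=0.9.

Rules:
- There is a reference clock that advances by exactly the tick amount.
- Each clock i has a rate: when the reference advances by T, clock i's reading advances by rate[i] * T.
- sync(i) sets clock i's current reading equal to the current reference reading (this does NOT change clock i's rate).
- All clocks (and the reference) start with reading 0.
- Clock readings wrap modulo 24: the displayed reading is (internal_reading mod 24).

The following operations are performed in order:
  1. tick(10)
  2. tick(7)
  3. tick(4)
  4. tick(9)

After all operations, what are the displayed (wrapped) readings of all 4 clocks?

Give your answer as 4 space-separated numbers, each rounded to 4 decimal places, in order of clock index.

Answer: 3.0000 3.0000 12.0000 3.0000

Derivation:
After op 1 tick(10): ref=10.0000 raw=[9.0000 9.0000 12.0000 9.0000]
After op 2 tick(7): ref=17.0000 raw=[15.3000 15.3000 20.4000 15.3000]
After op 3 tick(4): ref=21.0000 raw=[18.9000 18.9000 25.2000 18.9000]
After op 4 tick(9): ref=30.0000 raw=[27.0000 27.0000 36.0000 27.0000]
Wrap final raw readings (mod 24): 27.0000 mod 24 = 3.0000; 27.0000 mod 24 = 3.0000; 36.0000 mod 24 = 12.0000; 27.0000 mod 24 = 3.0000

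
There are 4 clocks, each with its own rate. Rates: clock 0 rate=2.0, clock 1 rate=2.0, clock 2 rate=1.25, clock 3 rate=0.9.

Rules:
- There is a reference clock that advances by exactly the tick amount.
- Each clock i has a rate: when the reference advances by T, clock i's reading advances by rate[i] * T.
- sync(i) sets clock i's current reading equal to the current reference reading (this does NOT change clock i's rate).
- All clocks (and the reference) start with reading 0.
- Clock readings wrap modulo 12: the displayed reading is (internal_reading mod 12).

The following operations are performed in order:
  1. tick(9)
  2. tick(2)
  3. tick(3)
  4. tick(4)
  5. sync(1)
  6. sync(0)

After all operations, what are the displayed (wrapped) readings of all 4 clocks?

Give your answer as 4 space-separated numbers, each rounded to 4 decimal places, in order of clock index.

Answer: 6.0000 6.0000 10.5000 4.2000

Derivation:
After op 1 tick(9): ref=9.0000 raw=[18.0000 18.0000 11.2500 8.1000]
After op 2 tick(2): ref=11.0000 raw=[22.0000 22.0000 13.7500 9.9000]
After op 3 tick(3): ref=14.0000 raw=[28.0000 28.0000 17.5000 12.6000]
After op 4 tick(4): ref=18.0000 raw=[36.0000 36.0000 22.5000 16.2000]
After op 5 sync(1): ref=18.0000 raw=[36.0000 18.0000 22.5000 16.2000]
After op 6 sync(0): ref=18.0000 raw=[18.0000 18.0000 22.5000 16.2000]
Wrap final raw readings (mod 12): 18.0000 mod 12 = 6.0000; 18.0000 mod 12 = 6.0000; 22.5000 mod 12 = 10.5000; 16.2000 mod 12 = 4.2000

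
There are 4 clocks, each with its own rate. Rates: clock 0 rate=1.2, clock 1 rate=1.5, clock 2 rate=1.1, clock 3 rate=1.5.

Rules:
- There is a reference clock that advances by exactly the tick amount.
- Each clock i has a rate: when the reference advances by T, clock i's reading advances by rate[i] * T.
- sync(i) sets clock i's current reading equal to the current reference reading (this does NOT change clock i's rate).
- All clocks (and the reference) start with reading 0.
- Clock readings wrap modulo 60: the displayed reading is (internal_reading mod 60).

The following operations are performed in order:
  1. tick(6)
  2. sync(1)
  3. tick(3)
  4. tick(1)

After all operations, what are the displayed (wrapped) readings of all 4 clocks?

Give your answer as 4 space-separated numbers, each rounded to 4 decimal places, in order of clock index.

After op 1 tick(6): ref=6.0000 raw=[7.2000 9.0000 6.6000 9.0000]
After op 2 sync(1): ref=6.0000 raw=[7.2000 6.0000 6.6000 9.0000]
After op 3 tick(3): ref=9.0000 raw=[10.8000 10.5000 9.9000 13.5000]
After op 4 tick(1): ref=10.0000 raw=[12.0000 12.0000 11.0000 15.0000]
Wrap final raw readings (mod 60): 12.0000 mod 60 = 12.0000; 12.0000 mod 60 = 12.0000; 11.0000 mod 60 = 11.0000; 15.0000 mod 60 = 15.0000

Answer: 12.0000 12.0000 11.0000 15.0000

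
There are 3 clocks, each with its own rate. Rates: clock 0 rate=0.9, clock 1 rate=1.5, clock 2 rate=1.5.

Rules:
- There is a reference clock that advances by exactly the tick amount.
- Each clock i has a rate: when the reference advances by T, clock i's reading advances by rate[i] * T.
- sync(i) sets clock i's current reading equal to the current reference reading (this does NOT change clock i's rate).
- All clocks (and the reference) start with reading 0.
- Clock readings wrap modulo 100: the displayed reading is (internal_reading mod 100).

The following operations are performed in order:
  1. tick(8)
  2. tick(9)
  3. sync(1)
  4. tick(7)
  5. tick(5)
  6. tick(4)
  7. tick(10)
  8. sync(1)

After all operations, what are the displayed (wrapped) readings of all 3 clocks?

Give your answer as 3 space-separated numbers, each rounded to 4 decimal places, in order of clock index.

Answer: 38.7000 43.0000 64.5000

Derivation:
After op 1 tick(8): ref=8.0000 raw=[7.2000 12.0000 12.0000]
After op 2 tick(9): ref=17.0000 raw=[15.3000 25.5000 25.5000]
After op 3 sync(1): ref=17.0000 raw=[15.3000 17.0000 25.5000]
After op 4 tick(7): ref=24.0000 raw=[21.6000 27.5000 36.0000]
After op 5 tick(5): ref=29.0000 raw=[26.1000 35.0000 43.5000]
After op 6 tick(4): ref=33.0000 raw=[29.7000 41.0000 49.5000]
After op 7 tick(10): ref=43.0000 raw=[38.7000 56.0000 64.5000]
After op 8 sync(1): ref=43.0000 raw=[38.7000 43.0000 64.5000]
Wrap final raw readings (mod 100): 38.7000 mod 100 = 38.7000; 43.0000 mod 100 = 43.0000; 64.5000 mod 100 = 64.5000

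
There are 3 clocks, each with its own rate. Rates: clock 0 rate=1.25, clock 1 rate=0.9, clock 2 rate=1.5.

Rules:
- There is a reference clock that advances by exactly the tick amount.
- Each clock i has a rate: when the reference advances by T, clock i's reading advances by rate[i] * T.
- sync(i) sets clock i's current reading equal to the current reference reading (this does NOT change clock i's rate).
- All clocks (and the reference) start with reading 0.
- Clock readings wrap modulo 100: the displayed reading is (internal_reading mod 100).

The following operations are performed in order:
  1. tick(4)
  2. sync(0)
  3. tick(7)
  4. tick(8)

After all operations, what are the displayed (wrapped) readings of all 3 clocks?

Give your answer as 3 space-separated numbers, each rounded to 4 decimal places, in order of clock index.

After op 1 tick(4): ref=4.0000 raw=[5.0000 3.6000 6.0000]
After op 2 sync(0): ref=4.0000 raw=[4.0000 3.6000 6.0000]
After op 3 tick(7): ref=11.0000 raw=[12.7500 9.9000 16.5000]
After op 4 tick(8): ref=19.0000 raw=[22.7500 17.1000 28.5000]
Wrap final raw readings (mod 100): 22.7500 mod 100 = 22.7500; 17.1000 mod 100 = 17.1000; 28.5000 mod 100 = 28.5000

Answer: 22.7500 17.1000 28.5000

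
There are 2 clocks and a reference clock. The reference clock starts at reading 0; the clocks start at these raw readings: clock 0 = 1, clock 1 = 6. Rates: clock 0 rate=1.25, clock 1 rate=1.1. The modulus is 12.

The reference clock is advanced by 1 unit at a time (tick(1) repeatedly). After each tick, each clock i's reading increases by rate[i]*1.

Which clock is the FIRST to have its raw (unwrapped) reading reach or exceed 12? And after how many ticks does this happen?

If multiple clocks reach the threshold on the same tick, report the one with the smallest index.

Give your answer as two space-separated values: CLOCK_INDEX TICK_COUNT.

clock 0: start=1, rate=1.25, needs 12-1 = 11; ticks = ceil(11/1.25) = ceil(8.8000) = 9; reading at tick 9 = 1 + 1.25*9 = 12.2500
clock 1: start=6, rate=1.1, needs 12-6 = 6; ticks = ceil(6/1.1) = ceil(5.4545) = 6; reading at tick 6 = 6 + 1.1*6 = 12.6000
Minimum tick count = 6; winners = [1]; smallest index = 1

Answer: 1 6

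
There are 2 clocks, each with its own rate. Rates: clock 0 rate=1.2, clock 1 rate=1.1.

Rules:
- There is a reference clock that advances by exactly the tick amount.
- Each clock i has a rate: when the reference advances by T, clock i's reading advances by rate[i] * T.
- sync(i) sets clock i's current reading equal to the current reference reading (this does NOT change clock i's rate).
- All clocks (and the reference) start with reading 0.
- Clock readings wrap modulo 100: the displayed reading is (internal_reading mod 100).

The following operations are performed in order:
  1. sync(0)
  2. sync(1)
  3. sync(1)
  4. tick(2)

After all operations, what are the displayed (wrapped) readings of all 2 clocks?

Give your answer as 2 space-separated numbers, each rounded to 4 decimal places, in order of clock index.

Answer: 2.4000 2.2000

Derivation:
After op 1 sync(0): ref=0.0000 raw=[0.0000 0.0000]
After op 2 sync(1): ref=0.0000 raw=[0.0000 0.0000]
After op 3 sync(1): ref=0.0000 raw=[0.0000 0.0000]
After op 4 tick(2): ref=2.0000 raw=[2.4000 2.2000]
Wrap final raw readings (mod 100): 2.4000 mod 100 = 2.4000; 2.2000 mod 100 = 2.2000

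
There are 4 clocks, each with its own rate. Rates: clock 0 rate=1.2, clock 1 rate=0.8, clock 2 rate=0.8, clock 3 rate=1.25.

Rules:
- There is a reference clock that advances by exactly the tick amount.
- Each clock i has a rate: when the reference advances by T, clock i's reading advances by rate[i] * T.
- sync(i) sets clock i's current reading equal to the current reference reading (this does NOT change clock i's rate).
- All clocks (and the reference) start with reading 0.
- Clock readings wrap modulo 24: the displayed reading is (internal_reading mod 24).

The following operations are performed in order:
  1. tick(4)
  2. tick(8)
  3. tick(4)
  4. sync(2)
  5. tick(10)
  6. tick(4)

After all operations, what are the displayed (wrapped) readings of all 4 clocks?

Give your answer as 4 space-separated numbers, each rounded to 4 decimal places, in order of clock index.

Answer: 12.0000 0.0000 3.2000 13.5000

Derivation:
After op 1 tick(4): ref=4.0000 raw=[4.8000 3.2000 3.2000 5.0000]
After op 2 tick(8): ref=12.0000 raw=[14.4000 9.6000 9.6000 15.0000]
After op 3 tick(4): ref=16.0000 raw=[19.2000 12.8000 12.8000 20.0000]
After op 4 sync(2): ref=16.0000 raw=[19.2000 12.8000 16.0000 20.0000]
After op 5 tick(10): ref=26.0000 raw=[31.2000 20.8000 24.0000 32.5000]
After op 6 tick(4): ref=30.0000 raw=[36.0000 24.0000 27.2000 37.5000]
Wrap final raw readings (mod 24): 36.0000 mod 24 = 12.0000; 24.0000 mod 24 = 0.0000; 27.2000 mod 24 = 3.2000; 37.5000 mod 24 = 13.5000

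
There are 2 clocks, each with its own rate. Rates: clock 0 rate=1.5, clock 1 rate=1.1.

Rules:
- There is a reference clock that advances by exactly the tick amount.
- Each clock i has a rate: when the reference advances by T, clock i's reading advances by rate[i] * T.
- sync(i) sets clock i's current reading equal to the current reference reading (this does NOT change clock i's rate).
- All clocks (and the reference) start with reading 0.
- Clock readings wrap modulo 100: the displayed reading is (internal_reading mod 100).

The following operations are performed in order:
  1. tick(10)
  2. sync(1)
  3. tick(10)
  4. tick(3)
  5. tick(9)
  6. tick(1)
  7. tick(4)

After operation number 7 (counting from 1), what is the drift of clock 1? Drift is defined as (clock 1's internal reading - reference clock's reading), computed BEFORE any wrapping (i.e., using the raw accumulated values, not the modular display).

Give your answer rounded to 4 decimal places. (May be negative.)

After op 1 tick(10): ref=10.0000 raw=[15.0000 11.0000]
After op 2 sync(1): ref=10.0000 raw=[15.0000 10.0000]
After op 3 tick(10): ref=20.0000 raw=[30.0000 21.0000]
After op 4 tick(3): ref=23.0000 raw=[34.5000 24.3000]
After op 5 tick(9): ref=32.0000 raw=[48.0000 34.2000]
After op 6 tick(1): ref=33.0000 raw=[49.5000 35.3000]
After op 7 tick(4): ref=37.0000 raw=[55.5000 39.7000]
Drift of clock 1 after op 7: 39.7000 - 37.0000 = 2.7000

Answer: 2.7000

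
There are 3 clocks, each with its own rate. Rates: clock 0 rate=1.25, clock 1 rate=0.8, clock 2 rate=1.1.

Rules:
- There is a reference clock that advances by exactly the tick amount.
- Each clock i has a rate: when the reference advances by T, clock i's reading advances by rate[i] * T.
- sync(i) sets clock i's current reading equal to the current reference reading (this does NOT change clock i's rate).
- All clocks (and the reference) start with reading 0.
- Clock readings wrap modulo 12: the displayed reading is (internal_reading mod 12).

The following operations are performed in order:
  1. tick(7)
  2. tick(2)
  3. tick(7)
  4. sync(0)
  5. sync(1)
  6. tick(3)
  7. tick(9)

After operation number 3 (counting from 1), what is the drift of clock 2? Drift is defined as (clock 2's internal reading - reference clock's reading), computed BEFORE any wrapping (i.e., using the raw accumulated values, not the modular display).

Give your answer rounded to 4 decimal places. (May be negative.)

After op 1 tick(7): ref=7.0000 raw=[8.7500 5.6000 7.7000]
After op 2 tick(2): ref=9.0000 raw=[11.2500 7.2000 9.9000]
After op 3 tick(7): ref=16.0000 raw=[20.0000 12.8000 17.6000]
Drift of clock 2 after op 3: 17.6000 - 16.0000 = 1.6000

Answer: 1.6000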